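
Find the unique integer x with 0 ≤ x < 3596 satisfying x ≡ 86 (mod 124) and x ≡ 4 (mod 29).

3310

Write x = 86 + 124·k. Then 124·k ≡ 4 − 86 ≡ 5 (mod 29).
Need 124⁻¹ mod 29. Extended Euclid on (29, 8):
29 = 3·8 + 5
8 = 1·5 + 3
5 = 1·3 + 2
3 = 1·2 + 1
2 = 2·1 + 0
Back-substitute:
1 = 3 − 2
1 = −5 + 2·3
1 = 2·8 − 3·5
1 = −3·29 + 11·8
124⁻¹ ≡ 11 (mod 29), so k ≡ 11·5 ≡ 26 (mod 29).
x = 86 + 124·26 = 3310.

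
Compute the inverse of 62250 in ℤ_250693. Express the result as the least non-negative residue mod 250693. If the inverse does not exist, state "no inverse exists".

Apply the Euclidean algorithm to 250693 and 62250:
250693 = 4*62250 + 1693
62250 = 36*1693 + 1302
1693 = 1*1302 + 391
1302 = 3*391 + 129
391 = 3*129 + 4
129 = 32*4 + 1
4 = 4*1 + 0
gcd = 1, so the inverse exists. Back-substitute:
1 = 129 − 32·4
1 = −32·391 + 97·129
1 = 97·1302 − 323·391
1 = −323·1693 + 420·1302
1 = 420·62250 − 15443·1693
1 = −15443·250693 + 62192·62250
So 62250·62192 ≡ 1 (mod 250693).

62192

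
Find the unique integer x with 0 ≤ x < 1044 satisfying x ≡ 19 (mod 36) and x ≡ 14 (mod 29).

Write x = 19 + 36·k. Then 36·k ≡ 14 − 19 ≡ 24 (mod 29).
Need 36⁻¹ mod 29. Extended Euclid on (29, 7):
29 = 4*7 + 1
7 = 7*1 + 0
Back-substitute:
1 = 29 − 4·7
36⁻¹ ≡ 25 (mod 29), so k ≡ 25·24 ≡ 20 (mod 29).
x = 19 + 36·20 = 739.

739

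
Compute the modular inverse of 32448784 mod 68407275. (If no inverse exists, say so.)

Extended Euclidean algorithm:
68407275 = 2*32448784 + 3509707
32448784 = 9*3509707 + 861421
3509707 = 4*861421 + 64023
861421 = 13*64023 + 29122
64023 = 2*29122 + 5779
29122 = 5*5779 + 227
5779 = 25*227 + 104
227 = 2*104 + 19
104 = 5*19 + 9
19 = 2*9 + 1
9 = 9*1 + 0
gcd = 1, so the inverse exists. Back-substitute:
1 = 19 − 2·9
1 = −2·104 + 11·19
1 = 11·227 − 24·104
1 = −24·5779 + 611·227
1 = 611·29122 − 3079·5779
1 = −3079·64023 + 6769·29122
1 = 6769·861421 − 91076·64023
1 = −91076·3509707 + 371073·861421
1 = 371073·32448784 − 3430733·3509707
1 = −3430733·68407275 + 7232539·32448784
So 32448784·7232539 ≡ 1 (mod 68407275).

7232539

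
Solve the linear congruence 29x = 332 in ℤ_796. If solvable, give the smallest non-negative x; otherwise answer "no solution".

First find gcd(29, 796):
796 = 27×29 + 13
29 = 2×13 + 3
13 = 4×3 + 1
3 = 3×1 + 0
gcd = 1, so a unique solution mod 796 exists.
Back-substitute for the Bézout coefficients:
1 = 13 − 4·3
1 = −4·29 + 9·13
1 = 9·796 − 247·29
So 29·(-247) ≡ 1 (mod 796), giving 29⁻¹ ≡ 549.
x ≡ 29⁻¹·332 ≡ 549·332 ≡ 780 (mod 796).

780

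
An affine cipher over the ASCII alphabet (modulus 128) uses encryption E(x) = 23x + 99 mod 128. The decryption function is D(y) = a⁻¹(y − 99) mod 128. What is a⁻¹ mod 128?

Apply the Euclidean algorithm to 128 and 23:
128 = 5×23 + 13
23 = 1×13 + 10
13 = 1×10 + 3
10 = 3×3 + 1
3 = 3×1 + 0
The gcd is 1. Working backward:
1 = 10 − 3·3
1 = −3·13 + 4·10
1 = 4·23 − 7·13
1 = −7·128 + 39·23
So 23·39 ≡ 1 (mod 128).

39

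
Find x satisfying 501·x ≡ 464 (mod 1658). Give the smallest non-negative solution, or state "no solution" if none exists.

1050

First find gcd(501, 1658):
1658 = 3×501 + 155
501 = 3×155 + 36
155 = 4×36 + 11
36 = 3×11 + 3
11 = 3×3 + 2
3 = 1×2 + 1
2 = 2×1 + 0
gcd = 1, so a unique solution mod 1658 exists.
Back-substitute for the Bézout coefficients:
1 = 3 − 2
1 = −11 + 4·3
1 = 4·36 − 13·11
1 = −13·155 + 56·36
1 = 56·501 − 181·155
1 = −181·1658 + 599·501
So 501·(599) ≡ 1 (mod 1658), giving 501⁻¹ ≡ 599.
x ≡ 501⁻¹·464 ≡ 599·464 ≡ 1050 (mod 1658).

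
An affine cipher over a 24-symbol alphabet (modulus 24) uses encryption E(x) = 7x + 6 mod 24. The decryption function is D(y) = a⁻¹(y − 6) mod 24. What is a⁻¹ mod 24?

7

Run Euclid on (24, 7):
24 = 3·7 + 3
7 = 2·3 + 1
3 = 3·1 + 0
Since gcd(7, 24) = 1, back-substitute to write 1 as a combination:
1 = 7 − 2·3
1 = −2·24 + 7·7
So 7·7 ≡ 1 (mod 24).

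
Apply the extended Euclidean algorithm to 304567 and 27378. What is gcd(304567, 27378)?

Repeated division:
304567 = 11×27378 + 3409
27378 = 8×3409 + 106
3409 = 32×106 + 17
106 = 6×17 + 4
17 = 4×4 + 1
4 = 4×1 + 0
gcd(304567, 27378) = 1.
Working backward:
1 = 17 − 4·4
1 = −4·106 + 25·17
1 = 25·3409 − 804·106
1 = −804·27378 + 6457·3409
1 = 6457·304567 − 71831·27378
So 1 = (6457)·304567 + (-71831)·27378.

1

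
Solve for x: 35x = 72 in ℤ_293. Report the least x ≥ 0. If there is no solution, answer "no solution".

First find gcd(35, 293):
293 = 8×35 + 13
35 = 2×13 + 9
13 = 1×9 + 4
9 = 2×4 + 1
4 = 4×1 + 0
gcd = 1, so a unique solution mod 293 exists.
Back-substitute for the Bézout coefficients:
1 = 9 − 2·4
1 = −2·13 + 3·9
1 = 3·35 − 8·13
1 = −8·293 + 67·35
So 35·(67) ≡ 1 (mod 293), giving 35⁻¹ ≡ 67.
x ≡ 35⁻¹·72 ≡ 67·72 ≡ 136 (mod 293).

136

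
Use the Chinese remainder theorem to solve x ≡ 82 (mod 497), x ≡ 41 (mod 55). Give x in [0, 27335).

Write x = 82 + 497·k. Then 497·k ≡ 41 − 82 ≡ 14 (mod 55).
Need 497⁻¹ mod 55. Extended Euclid on (55, 2):
55 = 27·2 + 1
2 = 2·1 + 0
Back-substitute:
1 = 55 − 27·2
497⁻¹ ≡ 28 (mod 55), so k ≡ 28·14 ≡ 7 (mod 55).
x = 82 + 497·7 = 3561.

3561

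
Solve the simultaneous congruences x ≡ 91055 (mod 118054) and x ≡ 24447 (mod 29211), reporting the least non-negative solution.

Write x = 91055 + 118054·k. Then 118054·k ≡ 24447 − 91055 ≡ 21025 (mod 29211).
Need 118054⁻¹ mod 29211. Extended Euclid on (29211, 1210):
29211 = 24×1210 + 171
1210 = 7×171 + 13
171 = 13×13 + 2
13 = 6×2 + 1
2 = 2×1 + 0
Back-substitute:
1 = 13 − 6·2
1 = −6·171 + 79·13
1 = 79·1210 − 559·171
1 = −559·29211 + 13495·1210
118054⁻¹ ≡ 13495 (mod 29211), so k ≡ 13495·21025 ≡ 5932 (mod 29211).
x = 91055 + 118054·5932 = 700387383.

700387383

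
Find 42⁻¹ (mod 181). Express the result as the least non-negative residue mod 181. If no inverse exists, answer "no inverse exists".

gcd(181, 42) by repeated division:
181 = 4·42 + 13
42 = 3·13 + 3
13 = 4·3 + 1
3 = 3·1 + 0
Since gcd(42, 181) = 1, back-substitute to write 1 as a combination:
1 = 13 − 4·3
1 = −4·42 + 13·13
1 = 13·181 − 56·42
So 42·(-56) ≡ 1 (mod 181), and -56 ≡ 125 (mod 181).

125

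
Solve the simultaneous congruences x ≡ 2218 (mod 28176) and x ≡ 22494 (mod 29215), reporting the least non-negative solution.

Write x = 2218 + 28176·k. Then 28176·k ≡ 22494 − 2218 ≡ 20276 (mod 29215).
Need 28176⁻¹ mod 29215. Extended Euclid on (29215, 28176):
29215 = 1*28176 + 1039
28176 = 27*1039 + 123
1039 = 8*123 + 55
123 = 2*55 + 13
55 = 4*13 + 3
13 = 4*3 + 1
3 = 3*1 + 0
Back-substitute:
1 = 13 − 4·3
1 = −4·55 + 17·13
1 = 17·123 − 38·55
1 = −38·1039 + 321·123
1 = 321·28176 − 8705·1039
1 = −8705·29215 + 9026·28176
28176⁻¹ ≡ 9026 (mod 29215), so k ≡ 9026·20276 ≡ 8416 (mod 29215).
x = 2218 + 28176·8416 = 237131434.

237131434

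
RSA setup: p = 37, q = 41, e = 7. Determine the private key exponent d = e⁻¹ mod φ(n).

φ(n) = (p−1)(q−1) = 36·40 = 1440.
Need d with 7·d ≡ 1 (mod 1440). Apply the extended Euclidean algorithm:
1440 = 205*7 + 5
7 = 1*5 + 2
5 = 2*2 + 1
2 = 2*1 + 0
Back-substitute:
1 = 5 − 2·2
1 = −2·7 + 3·5
1 = 3·1440 − 617·7
So 7·(-617) ≡ 1 (mod 1440), hence d ≡ -617 ≡ 823 (mod 1440).

823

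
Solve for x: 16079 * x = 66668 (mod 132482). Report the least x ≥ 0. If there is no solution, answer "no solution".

11630

First find gcd(16079, 132482):
132482 = 8·16079 + 3850
16079 = 4·3850 + 679
3850 = 5·679 + 455
679 = 1·455 + 224
455 = 2·224 + 7
224 = 32·7 + 0
gcd = 7 and 7 | 66668, so solutions exist. Divide through by 7: 2297x ≡ 9524 (mod 18926).
Now find 2297⁻¹ mod 18926:
18926 = 8·2297 + 550
2297 = 4·550 + 97
550 = 5·97 + 65
97 = 1·65 + 32
65 = 2·32 + 1
32 = 32·1 + 0
Back-substitute:
1 = 65 − 2·32
1 = −2·97 + 3·65
1 = 3·550 − 17·97
1 = −17·2297 + 71·550
1 = 71·18926 − 585·2297
So 2297·(-585) ≡ 1 (mod 18926), i.e. 2297⁻¹ ≡ 18341.
Then x ≡ 18341·9524 ≡ 11630 (mod 18926); the smallest non-negative solution is x = 11630.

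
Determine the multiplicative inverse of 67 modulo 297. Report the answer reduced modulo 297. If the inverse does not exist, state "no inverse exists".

Extended Euclidean algorithm:
297 = 4×67 + 29
67 = 2×29 + 9
29 = 3×9 + 2
9 = 4×2 + 1
2 = 2×1 + 0
gcd = 1, so the inverse exists. Back-substitute:
1 = 9 − 4·2
1 = −4·29 + 13·9
1 = 13·67 − 30·29
1 = −30·297 + 133·67
So 67·133 ≡ 1 (mod 297).

133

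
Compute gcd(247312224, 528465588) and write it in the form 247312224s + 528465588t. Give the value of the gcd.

Euclidean algorithm:
528465588 = 2*247312224 + 33841140
247312224 = 7*33841140 + 10424244
33841140 = 3*10424244 + 2568408
10424244 = 4*2568408 + 150612
2568408 = 17*150612 + 8004
150612 = 18*8004 + 6540
8004 = 1*6540 + 1464
6540 = 4*1464 + 684
1464 = 2*684 + 96
684 = 7*96 + 12
96 = 8*12 + 0
gcd(247312224, 528465588) = 12.
Back-substituting:
12 = 684 − 7·96
12 = −7·1464 + 15·684
12 = 15·6540 − 67·1464
12 = −67·8004 + 82·6540
12 = 82·150612 − 1543·8004
12 = −1543·2568408 + 26313·150612
12 = 26313·10424244 − 106795·2568408
12 = −106795·33841140 + 346698·10424244
12 = 346698·247312224 − 2533681·33841140
12 = −2533681·528465588 + 5414060·247312224
So 12 = (-2533681)·528465588 + (5414060)·247312224.

12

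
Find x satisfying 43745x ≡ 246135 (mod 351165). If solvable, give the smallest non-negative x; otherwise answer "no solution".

24594

First find gcd(43745, 351165):
351165 = 8·43745 + 1205
43745 = 36·1205 + 365
1205 = 3·365 + 110
365 = 3·110 + 35
110 = 3·35 + 5
35 = 7·5 + 0
gcd = 5 and 5 | 246135, so solutions exist. Divide through by 5: 8749x ≡ 49227 (mod 70233).
Now find 8749⁻¹ mod 70233:
70233 = 8*8749 + 241
8749 = 36*241 + 73
241 = 3*73 + 22
73 = 3*22 + 7
22 = 3*7 + 1
7 = 7*1 + 0
Back-substitute:
1 = 22 − 3·7
1 = −3·73 + 10·22
1 = 10·241 − 33·73
1 = −33·8749 + 1198·241
1 = 1198·70233 − 9617·8749
So 8749·(-9617) ≡ 1 (mod 70233), i.e. 8749⁻¹ ≡ 60616.
Then x ≡ 60616·49227 ≡ 24594 (mod 70233); the smallest non-negative solution is x = 24594.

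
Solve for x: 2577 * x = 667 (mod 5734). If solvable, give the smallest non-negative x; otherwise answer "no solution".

5445

First find gcd(2577, 5734):
5734 = 2×2577 + 580
2577 = 4×580 + 257
580 = 2×257 + 66
257 = 3×66 + 59
66 = 1×59 + 7
59 = 8×7 + 3
7 = 2×3 + 1
3 = 3×1 + 0
gcd = 1, so a unique solution mod 5734 exists.
Back-substitute for the Bézout coefficients:
1 = 7 − 2·3
1 = −2·59 + 17·7
1 = 17·66 − 19·59
1 = −19·257 + 74·66
1 = 74·580 − 167·257
1 = −167·2577 + 742·580
1 = 742·5734 − 1651·2577
So 2577·(-1651) ≡ 1 (mod 5734), giving 2577⁻¹ ≡ 4083.
x ≡ 2577⁻¹·667 ≡ 4083·667 ≡ 5445 (mod 5734).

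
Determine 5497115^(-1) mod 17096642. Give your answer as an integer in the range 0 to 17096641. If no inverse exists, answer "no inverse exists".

Run Euclid on (17096642, 5497115):
17096642 = 3×5497115 + 605297
5497115 = 9×605297 + 49442
605297 = 12×49442 + 11993
49442 = 4×11993 + 1470
11993 = 8×1470 + 233
1470 = 6×233 + 72
233 = 3×72 + 17
72 = 4×17 + 4
17 = 4×4 + 1
4 = 4×1 + 0
gcd = 1, so the inverse exists. Back-substitute:
1 = 17 − 4·4
1 = −4·72 + 17·17
1 = 17·233 − 55·72
1 = −55·1470 + 347·233
1 = 347·11993 − 2831·1470
1 = −2831·49442 + 11671·11993
1 = 11671·605297 − 142883·49442
1 = −142883·5497115 + 1297618·605297
1 = 1297618·17096642 − 4035737·5497115
Thus 5497115·(-4035737) ≡ 1 (mod 17096642); reducing, -4035737 mod 17096642 = 13060905.

13060905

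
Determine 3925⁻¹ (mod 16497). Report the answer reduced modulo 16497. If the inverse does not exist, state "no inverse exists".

Apply the Euclidean algorithm to 16497 and 3925:
16497 = 4×3925 + 797
3925 = 4×797 + 737
797 = 1×737 + 60
737 = 12×60 + 17
60 = 3×17 + 9
17 = 1×9 + 8
9 = 1×8 + 1
8 = 8×1 + 0
The gcd is 1. Working backward:
1 = 9 − 8
1 = −17 + 2·9
1 = 2·60 − 7·17
1 = −7·737 + 86·60
1 = 86·797 − 93·737
1 = −93·3925 + 458·797
1 = 458·16497 − 1925·3925
Thus 3925·(-1925) ≡ 1 (mod 16497); reducing, -1925 mod 16497 = 14572.

14572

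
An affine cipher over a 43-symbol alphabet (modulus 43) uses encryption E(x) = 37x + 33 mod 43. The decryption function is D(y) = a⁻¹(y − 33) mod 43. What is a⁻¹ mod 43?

7

Run Euclid on (43, 37):
43 = 1×37 + 6
37 = 6×6 + 1
6 = 6×1 + 0
Since gcd(37, 43) = 1, back-substitute to write 1 as a combination:
1 = 37 − 6·6
1 = −6·43 + 7·37
So 37·7 ≡ 1 (mod 43).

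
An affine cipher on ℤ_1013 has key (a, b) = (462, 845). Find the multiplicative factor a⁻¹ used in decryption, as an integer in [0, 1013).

gcd(1013, 462) by repeated division:
1013 = 2*462 + 89
462 = 5*89 + 17
89 = 5*17 + 4
17 = 4*4 + 1
4 = 4*1 + 0
gcd = 1, so the inverse exists. Back-substitute:
1 = 17 − 4·4
1 = −4·89 + 21·17
1 = 21·462 − 109·89
1 = −109·1013 + 239·462
So 462·239 ≡ 1 (mod 1013).

239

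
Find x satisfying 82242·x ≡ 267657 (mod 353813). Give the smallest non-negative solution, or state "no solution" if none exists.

112972

First find gcd(82242, 353813):
353813 = 4*82242 + 24845
82242 = 3*24845 + 7707
24845 = 3*7707 + 1724
7707 = 4*1724 + 811
1724 = 2*811 + 102
811 = 7*102 + 97
102 = 1*97 + 5
97 = 19*5 + 2
5 = 2*2 + 1
2 = 2*1 + 0
gcd = 1, so a unique solution mod 353813 exists.
Back-substitute for the Bézout coefficients:
1 = 5 − 2·2
1 = −2·97 + 39·5
1 = 39·102 − 41·97
1 = −41·811 + 326·102
1 = 326·1724 − 693·811
1 = −693·7707 + 3098·1724
1 = 3098·24845 − 9987·7707
1 = −9987·82242 + 33059·24845
1 = 33059·353813 − 142223·82242
So 82242·(-142223) ≡ 1 (mod 353813), giving 82242⁻¹ ≡ 211590.
x ≡ 82242⁻¹·267657 ≡ 211590·267657 ≡ 112972 (mod 353813).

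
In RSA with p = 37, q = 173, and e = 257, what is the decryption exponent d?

φ(n) = (p−1)(q−1) = 36·172 = 6192.
Need d with 257·d ≡ 1 (mod 6192). Apply the extended Euclidean algorithm:
6192 = 24×257 + 24
257 = 10×24 + 17
24 = 1×17 + 7
17 = 2×7 + 3
7 = 2×3 + 1
3 = 3×1 + 0
Back-substitute:
1 = 7 − 2·3
1 = −2·17 + 5·7
1 = 5·24 − 7·17
1 = −7·257 + 75·24
1 = 75·6192 − 1807·257
So 257·(-1807) ≡ 1 (mod 6192), hence d ≡ -1807 ≡ 4385 (mod 6192).

4385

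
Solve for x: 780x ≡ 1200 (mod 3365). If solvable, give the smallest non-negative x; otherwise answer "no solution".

571

First find gcd(780, 3365):
3365 = 4*780 + 245
780 = 3*245 + 45
245 = 5*45 + 20
45 = 2*20 + 5
20 = 4*5 + 0
gcd = 5 and 5 | 1200, so solutions exist. Divide through by 5: 156x ≡ 240 (mod 673).
Now find 156⁻¹ mod 673:
673 = 4·156 + 49
156 = 3·49 + 9
49 = 5·9 + 4
9 = 2·4 + 1
4 = 4·1 + 0
Back-substitute:
1 = 9 − 2·4
1 = −2·49 + 11·9
1 = 11·156 − 35·49
1 = −35·673 + 151·156
So 156⁻¹ ≡ 151 (mod 673).
Then x ≡ 151·240 ≡ 571 (mod 673); the smallest non-negative solution is x = 571.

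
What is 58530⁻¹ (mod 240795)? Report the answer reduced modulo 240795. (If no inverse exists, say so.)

Euclidean algorithm on 240795, 58530:
240795 = 4×58530 + 6675
58530 = 8×6675 + 5130
6675 = 1×5130 + 1545
5130 = 3×1545 + 495
1545 = 3×495 + 60
495 = 8×60 + 15
60 = 4×15 + 0
gcd(58530, 240795) = 15 ≠ 1, so 58530 has no multiplicative inverse modulo 240795.

no inverse exists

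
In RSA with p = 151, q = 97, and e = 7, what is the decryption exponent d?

φ(n) = (p−1)(q−1) = 150·96 = 14400.
Need d with 7·d ≡ 1 (mod 14400). Apply the extended Euclidean algorithm:
14400 = 2057×7 + 1
7 = 7×1 + 0
Back-substitute:
1 = 14400 − 2057·7
So 7·(-2057) ≡ 1 (mod 14400), hence d ≡ -2057 ≡ 12343 (mod 14400).

12343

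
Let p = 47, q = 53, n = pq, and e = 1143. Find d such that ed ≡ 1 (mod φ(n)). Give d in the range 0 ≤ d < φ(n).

φ(n) = (p−1)(q−1) = 46·52 = 2392.
Need d with 1143·d ≡ 1 (mod 2392). Apply the extended Euclidean algorithm:
2392 = 2*1143 + 106
1143 = 10*106 + 83
106 = 1*83 + 23
83 = 3*23 + 14
23 = 1*14 + 9
14 = 1*9 + 5
9 = 1*5 + 4
5 = 1*4 + 1
4 = 4*1 + 0
Back-substitute:
1 = 5 − 4
1 = −9 + 2·5
1 = 2·14 − 3·9
1 = −3·23 + 5·14
1 = 5·83 − 18·23
1 = −18·106 + 23·83
1 = 23·1143 − 248·106
1 = −248·2392 + 519·1143
So 1143·519 ≡ 1 (mod 2392), hence d = 519.

519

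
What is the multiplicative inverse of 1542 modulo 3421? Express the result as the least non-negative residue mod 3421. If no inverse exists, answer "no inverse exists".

Run Euclid on (3421, 1542):
3421 = 2*1542 + 337
1542 = 4*337 + 194
337 = 1*194 + 143
194 = 1*143 + 51
143 = 2*51 + 41
51 = 1*41 + 10
41 = 4*10 + 1
10 = 10*1 + 0
The gcd is 1. Working backward:
1 = 41 − 4·10
1 = −4·51 + 5·41
1 = 5·143 − 14·51
1 = −14·194 + 19·143
1 = 19·337 − 33·194
1 = −33·1542 + 151·337
1 = 151·3421 − 335·1542
So 1542·(-335) ≡ 1 (mod 3421), and -335 ≡ 3086 (mod 3421).

3086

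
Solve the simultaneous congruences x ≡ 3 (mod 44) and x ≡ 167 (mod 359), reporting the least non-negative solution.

Write x = 3 + 44·k. Then 44·k ≡ 167 − 3 ≡ 164 (mod 359).
Need 44⁻¹ mod 359. Extended Euclid on (359, 44):
359 = 8·44 + 7
44 = 6·7 + 2
7 = 3·2 + 1
2 = 2·1 + 0
Back-substitute:
1 = 7 − 3·2
1 = −3·44 + 19·7
1 = 19·359 − 155·44
44⁻¹ ≡ 204 (mod 359), so k ≡ 204·164 ≡ 69 (mod 359).
x = 3 + 44·69 = 3039.

3039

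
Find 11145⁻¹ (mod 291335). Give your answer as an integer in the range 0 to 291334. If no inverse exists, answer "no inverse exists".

no inverse exists

Compute gcd(11145, 291335):
291335 = 26·11145 + 1565
11145 = 7·1565 + 190
1565 = 8·190 + 45
190 = 4·45 + 10
45 = 4·10 + 5
10 = 2·5 + 0
gcd(11145, 291335) = 5 ≠ 1, so 11145 has no multiplicative inverse modulo 291335.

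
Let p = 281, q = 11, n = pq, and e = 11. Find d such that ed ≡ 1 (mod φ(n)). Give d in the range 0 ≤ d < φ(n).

2291

φ(n) = (p−1)(q−1) = 280·10 = 2800.
Need d with 11·d ≡ 1 (mod 2800). Apply the extended Euclidean algorithm:
2800 = 254×11 + 6
11 = 1×6 + 5
6 = 1×5 + 1
5 = 5×1 + 0
Back-substitute:
1 = 6 − 5
1 = −11 + 2·6
1 = 2·2800 − 509·11
So 11·(-509) ≡ 1 (mod 2800), hence d ≡ -509 ≡ 2291 (mod 2800).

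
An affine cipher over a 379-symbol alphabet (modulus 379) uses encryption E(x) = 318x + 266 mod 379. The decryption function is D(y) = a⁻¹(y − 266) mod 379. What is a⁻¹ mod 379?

gcd(379, 318) by repeated division:
379 = 1*318 + 61
318 = 5*61 + 13
61 = 4*13 + 9
13 = 1*9 + 4
9 = 2*4 + 1
4 = 4*1 + 0
gcd = 1, so the inverse exists. Back-substitute:
1 = 9 − 2·4
1 = −2·13 + 3·9
1 = 3·61 − 14·13
1 = −14·318 + 73·61
1 = 73·379 − 87·318
Hence 318⁻¹ ≡ -87 ≡ 292 (mod 379).

292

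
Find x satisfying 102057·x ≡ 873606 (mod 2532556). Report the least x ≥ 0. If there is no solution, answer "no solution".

526486

First find gcd(102057, 2532556):
2532556 = 24×102057 + 83188
102057 = 1×83188 + 18869
83188 = 4×18869 + 7712
18869 = 2×7712 + 3445
7712 = 2×3445 + 822
3445 = 4×822 + 157
822 = 5×157 + 37
157 = 4×37 + 9
37 = 4×9 + 1
9 = 9×1 + 0
gcd = 1, so a unique solution mod 2532556 exists.
Back-substitute for the Bézout coefficients:
1 = 37 − 4·9
1 = −4·157 + 17·37
1 = 17·822 − 89·157
1 = −89·3445 + 373·822
1 = 373·7712 − 835·3445
1 = −835·18869 + 2043·7712
1 = 2043·83188 − 9007·18869
1 = −9007·102057 + 11050·83188
1 = 11050·2532556 − 274207·102057
So 102057·(-274207) ≡ 1 (mod 2532556), giving 102057⁻¹ ≡ 2258349.
x ≡ 102057⁻¹·873606 ≡ 2258349·873606 ≡ 526486 (mod 2532556).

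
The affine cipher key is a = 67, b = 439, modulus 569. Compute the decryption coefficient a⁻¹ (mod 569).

17

Apply the Euclidean algorithm to 569 and 67:
569 = 8*67 + 33
67 = 2*33 + 1
33 = 33*1 + 0
Since gcd(67, 569) = 1, back-substitute to write 1 as a combination:
1 = 67 − 2·33
1 = −2·569 + 17·67
So 67·17 ≡ 1 (mod 569).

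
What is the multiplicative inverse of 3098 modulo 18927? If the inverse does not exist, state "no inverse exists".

gcd(18927, 3098) by repeated division:
18927 = 6*3098 + 339
3098 = 9*339 + 47
339 = 7*47 + 10
47 = 4*10 + 7
10 = 1*7 + 3
7 = 2*3 + 1
3 = 3*1 + 0
The gcd is 1. Working backward:
1 = 7 − 2·3
1 = −2·10 + 3·7
1 = 3·47 − 14·10
1 = −14·339 + 101·47
1 = 101·3098 − 923·339
1 = −923·18927 + 5639·3098
So 3098·5639 ≡ 1 (mod 18927).

5639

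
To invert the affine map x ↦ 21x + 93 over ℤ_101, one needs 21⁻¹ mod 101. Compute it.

Run Euclid on (101, 21):
101 = 4·21 + 17
21 = 1·17 + 4
17 = 4·4 + 1
4 = 4·1 + 0
Since gcd(21, 101) = 1, back-substitute to write 1 as a combination:
1 = 17 − 4·4
1 = −4·21 + 5·17
1 = 5·101 − 24·21
So 21·(-24) ≡ 1 (mod 101), and -24 ≡ 77 (mod 101).

77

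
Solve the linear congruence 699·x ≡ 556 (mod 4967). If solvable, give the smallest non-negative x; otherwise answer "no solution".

First find gcd(699, 4967):
4967 = 7·699 + 74
699 = 9·74 + 33
74 = 2·33 + 8
33 = 4·8 + 1
8 = 8·1 + 0
gcd = 1, so a unique solution mod 4967 exists.
Back-substitute for the Bézout coefficients:
1 = 33 − 4·8
1 = −4·74 + 9·33
1 = 9·699 − 85·74
1 = −85·4967 + 604·699
So 699·(604) ≡ 1 (mod 4967), giving 699⁻¹ ≡ 604.
x ≡ 699⁻¹·556 ≡ 604·556 ≡ 3035 (mod 4967).

3035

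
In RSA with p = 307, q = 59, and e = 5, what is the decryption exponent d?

φ(n) = (p−1)(q−1) = 306·58 = 17748.
Need d with 5·d ≡ 1 (mod 17748). Apply the extended Euclidean algorithm:
17748 = 3549×5 + 3
5 = 1×3 + 2
3 = 1×2 + 1
2 = 2×1 + 0
Back-substitute:
1 = 3 − 2
1 = −5 + 2·3
1 = 2·17748 − 7099·5
So 5·(-7099) ≡ 1 (mod 17748), hence d ≡ -7099 ≡ 10649 (mod 17748).

10649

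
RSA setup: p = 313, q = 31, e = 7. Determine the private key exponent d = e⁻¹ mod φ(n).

φ(n) = (p−1)(q−1) = 312·30 = 9360.
Need d with 7·d ≡ 1 (mod 9360). Apply the extended Euclidean algorithm:
9360 = 1337*7 + 1
7 = 7*1 + 0
Back-substitute:
1 = 9360 − 1337·7
So 7·(-1337) ≡ 1 (mod 9360), hence d ≡ -1337 ≡ 8023 (mod 9360).

8023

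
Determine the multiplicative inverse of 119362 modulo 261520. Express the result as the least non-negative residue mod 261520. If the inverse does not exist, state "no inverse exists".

Euclidean algorithm on 261520, 119362:
261520 = 2*119362 + 22796
119362 = 5*22796 + 5382
22796 = 4*5382 + 1268
5382 = 4*1268 + 310
1268 = 4*310 + 28
310 = 11*28 + 2
28 = 14*2 + 0
The gcd is 2, not 1, hence no inverse exists.

no inverse exists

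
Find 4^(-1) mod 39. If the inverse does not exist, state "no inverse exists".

10

Run Euclid on (39, 4):
39 = 9×4 + 3
4 = 1×3 + 1
3 = 3×1 + 0
The gcd is 1. Working backward:
1 = 4 − 3
1 = −39 + 10·4
So 4·10 ≡ 1 (mod 39).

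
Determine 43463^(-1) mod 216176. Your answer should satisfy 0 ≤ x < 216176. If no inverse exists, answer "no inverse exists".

Extended Euclidean algorithm:
216176 = 4·43463 + 42324
43463 = 1·42324 + 1139
42324 = 37·1139 + 181
1139 = 6·181 + 53
181 = 3·53 + 22
53 = 2·22 + 9
22 = 2·9 + 4
9 = 2·4 + 1
4 = 4·1 + 0
gcd = 1, so the inverse exists. Back-substitute:
1 = 9 − 2·4
1 = −2·22 + 5·9
1 = 5·53 − 12·22
1 = −12·181 + 41·53
1 = 41·1139 − 258·181
1 = −258·42324 + 9587·1139
1 = 9587·43463 − 9845·42324
1 = −9845·216176 + 48967·43463
So 43463·48967 ≡ 1 (mod 216176).

48967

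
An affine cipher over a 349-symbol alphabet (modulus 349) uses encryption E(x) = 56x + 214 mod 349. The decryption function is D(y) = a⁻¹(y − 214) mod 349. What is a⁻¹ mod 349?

gcd(349, 56) by repeated division:
349 = 6×56 + 13
56 = 4×13 + 4
13 = 3×4 + 1
4 = 4×1 + 0
gcd = 1, so the inverse exists. Back-substitute:
1 = 13 − 3·4
1 = −3·56 + 13·13
1 = 13·349 − 81·56
Thus 56·(-81) ≡ 1 (mod 349); reducing, -81 mod 349 = 268.

268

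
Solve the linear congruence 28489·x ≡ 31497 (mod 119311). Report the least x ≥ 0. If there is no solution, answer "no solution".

95960

First find gcd(28489, 119311):
119311 = 4*28489 + 5355
28489 = 5*5355 + 1714
5355 = 3*1714 + 213
1714 = 8*213 + 10
213 = 21*10 + 3
10 = 3*3 + 1
3 = 3*1 + 0
gcd = 1, so a unique solution mod 119311 exists.
Back-substitute for the Bézout coefficients:
1 = 10 − 3·3
1 = −3·213 + 64·10
1 = 64·1714 − 515·213
1 = −515·5355 + 1609·1714
1 = 1609·28489 − 8560·5355
1 = −8560·119311 + 35849·28489
So 28489·(35849) ≡ 1 (mod 119311), giving 28489⁻¹ ≡ 35849.
x ≡ 28489⁻¹·31497 ≡ 35849·31497 ≡ 95960 (mod 119311).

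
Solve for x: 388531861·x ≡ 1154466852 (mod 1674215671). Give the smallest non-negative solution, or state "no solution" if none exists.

1184422483

First find gcd(388531861, 1674215671):
1674215671 = 4*388531861 + 120088227
388531861 = 3*120088227 + 28267180
120088227 = 4*28267180 + 7019507
28267180 = 4*7019507 + 189152
7019507 = 37*189152 + 20883
189152 = 9*20883 + 1205
20883 = 17*1205 + 398
1205 = 3*398 + 11
398 = 36*11 + 2
11 = 5*2 + 1
2 = 2*1 + 0
gcd = 1, so a unique solution mod 1674215671 exists.
Back-substitute for the Bézout coefficients:
1 = 11 − 5·2
1 = −5·398 + 181·11
1 = 181·1205 − 548·398
1 = −548·20883 + 9497·1205
1 = 9497·189152 − 86021·20883
1 = −86021·7019507 + 3192274·189152
1 = 3192274·28267180 − 12855117·7019507
1 = −12855117·120088227 + 54612742·28267180
1 = 54612742·388531861 − 176693343·120088227
1 = −176693343·1674215671 + 761386114·388531861
So 388531861·(761386114) ≡ 1 (mod 1674215671), giving 388531861⁻¹ ≡ 761386114.
x ≡ 388531861⁻¹·1154466852 ≡ 761386114·1154466852 ≡ 1184422483 (mod 1674215671).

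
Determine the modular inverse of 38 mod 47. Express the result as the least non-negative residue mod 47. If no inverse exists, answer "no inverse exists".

gcd(47, 38) by repeated division:
47 = 1*38 + 9
38 = 4*9 + 2
9 = 4*2 + 1
2 = 2*1 + 0
Since gcd(38, 47) = 1, back-substitute to write 1 as a combination:
1 = 9 − 4·2
1 = −4·38 + 17·9
1 = 17·47 − 21·38
Hence 38⁻¹ ≡ -21 ≡ 26 (mod 47).

26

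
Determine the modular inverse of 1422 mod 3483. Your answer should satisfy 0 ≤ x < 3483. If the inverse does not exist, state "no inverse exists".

Compute gcd(1422, 3483):
3483 = 2×1422 + 639
1422 = 2×639 + 144
639 = 4×144 + 63
144 = 2×63 + 18
63 = 3×18 + 9
18 = 2×9 + 0
The gcd is 9, not 1, hence no inverse exists.

no inverse exists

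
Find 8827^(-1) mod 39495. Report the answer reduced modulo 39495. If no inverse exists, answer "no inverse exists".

6103

Run Euclid on (39495, 8827):
39495 = 4·8827 + 4187
8827 = 2·4187 + 453
4187 = 9·453 + 110
453 = 4·110 + 13
110 = 8·13 + 6
13 = 2·6 + 1
6 = 6·1 + 0
gcd = 1, so the inverse exists. Back-substitute:
1 = 13 − 2·6
1 = −2·110 + 17·13
1 = 17·453 − 70·110
1 = −70·4187 + 647·453
1 = 647·8827 − 1364·4187
1 = −1364·39495 + 6103·8827
So 8827·6103 ≡ 1 (mod 39495).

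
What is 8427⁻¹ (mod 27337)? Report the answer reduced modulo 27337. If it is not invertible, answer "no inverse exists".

5252

Run Euclid on (27337, 8427):
27337 = 3*8427 + 2056
8427 = 4*2056 + 203
2056 = 10*203 + 26
203 = 7*26 + 21
26 = 1*21 + 5
21 = 4*5 + 1
5 = 5*1 + 0
Since gcd(8427, 27337) = 1, back-substitute to write 1 as a combination:
1 = 21 − 4·5
1 = −4·26 + 5·21
1 = 5·203 − 39·26
1 = −39·2056 + 395·203
1 = 395·8427 − 1619·2056
1 = −1619·27337 + 5252·8427
So 8427·5252 ≡ 1 (mod 27337).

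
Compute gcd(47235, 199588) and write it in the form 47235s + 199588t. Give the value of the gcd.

Repeated division:
199588 = 4×47235 + 10648
47235 = 4×10648 + 4643
10648 = 2×4643 + 1362
4643 = 3×1362 + 557
1362 = 2×557 + 248
557 = 2×248 + 61
248 = 4×61 + 4
61 = 15×4 + 1
4 = 4×1 + 0
gcd(47235, 199588) = 1.
Express as a combination:
1 = 61 − 15·4
1 = −15·248 + 61·61
1 = 61·557 − 137·248
1 = −137·1362 + 335·557
1 = 335·4643 − 1142·1362
1 = −1142·10648 + 2619·4643
1 = 2619·47235 − 11618·10648
1 = −11618·199588 + 49091·47235
So 1 = (-11618)·199588 + (49091)·47235.

1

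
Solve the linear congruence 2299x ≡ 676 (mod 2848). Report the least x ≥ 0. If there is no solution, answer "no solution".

1996

First find gcd(2299, 2848):
2848 = 1·2299 + 549
2299 = 4·549 + 103
549 = 5·103 + 34
103 = 3·34 + 1
34 = 34·1 + 0
gcd = 1, so a unique solution mod 2848 exists.
Back-substitute for the Bézout coefficients:
1 = 103 − 3·34
1 = −3·549 + 16·103
1 = 16·2299 − 67·549
1 = −67·2848 + 83·2299
So 2299·(83) ≡ 1 (mod 2848), giving 2299⁻¹ ≡ 83.
x ≡ 2299⁻¹·676 ≡ 83·676 ≡ 1996 (mod 2848).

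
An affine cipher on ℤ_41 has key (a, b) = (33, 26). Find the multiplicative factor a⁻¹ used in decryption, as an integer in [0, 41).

Extended Euclidean algorithm:
41 = 1×33 + 8
33 = 4×8 + 1
8 = 8×1 + 0
Since gcd(33, 41) = 1, back-substitute to write 1 as a combination:
1 = 33 − 4·8
1 = −4·41 + 5·33
So 33·5 ≡ 1 (mod 41).

5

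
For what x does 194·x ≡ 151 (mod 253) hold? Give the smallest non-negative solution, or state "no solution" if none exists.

229

First find gcd(194, 253):
253 = 1·194 + 59
194 = 3·59 + 17
59 = 3·17 + 8
17 = 2·8 + 1
8 = 8·1 + 0
gcd = 1, so a unique solution mod 253 exists.
Back-substitute for the Bézout coefficients:
1 = 17 − 2·8
1 = −2·59 + 7·17
1 = 7·194 − 23·59
1 = −23·253 + 30·194
So 194·(30) ≡ 1 (mod 253), giving 194⁻¹ ≡ 30.
x ≡ 194⁻¹·151 ≡ 30·151 ≡ 229 (mod 253).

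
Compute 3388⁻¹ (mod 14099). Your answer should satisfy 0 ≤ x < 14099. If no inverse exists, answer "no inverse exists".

10774

Run Euclid on (14099, 3388):
14099 = 4*3388 + 547
3388 = 6*547 + 106
547 = 5*106 + 17
106 = 6*17 + 4
17 = 4*4 + 1
4 = 4*1 + 0
The gcd is 1. Working backward:
1 = 17 − 4·4
1 = −4·106 + 25·17
1 = 25·547 − 129·106
1 = −129·3388 + 799·547
1 = 799·14099 − 3325·3388
Hence 3388⁻¹ ≡ -3325 ≡ 10774 (mod 14099).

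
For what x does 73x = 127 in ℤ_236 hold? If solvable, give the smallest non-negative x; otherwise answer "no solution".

First find gcd(73, 236):
236 = 3·73 + 17
73 = 4·17 + 5
17 = 3·5 + 2
5 = 2·2 + 1
2 = 2·1 + 0
gcd = 1, so a unique solution mod 236 exists.
Back-substitute for the Bézout coefficients:
1 = 5 − 2·2
1 = −2·17 + 7·5
1 = 7·73 − 30·17
1 = −30·236 + 97·73
So 73·(97) ≡ 1 (mod 236), giving 73⁻¹ ≡ 97.
x ≡ 73⁻¹·127 ≡ 97·127 ≡ 47 (mod 236).

47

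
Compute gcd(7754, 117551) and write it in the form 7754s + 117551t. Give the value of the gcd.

1

Euclidean algorithm:
117551 = 15*7754 + 1241
7754 = 6*1241 + 308
1241 = 4*308 + 9
308 = 34*9 + 2
9 = 4*2 + 1
2 = 2*1 + 0
gcd(7754, 117551) = 1.
Express as a combination:
1 = 9 − 4·2
1 = −4·308 + 137·9
1 = 137·1241 − 552·308
1 = −552·7754 + 3449·1241
1 = 3449·117551 − 52287·7754
So 1 = (3449)·117551 + (-52287)·7754.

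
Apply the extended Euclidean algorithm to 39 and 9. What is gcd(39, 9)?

Euclidean algorithm:
39 = 4×9 + 3
9 = 3×3 + 0
gcd(39, 9) = 3.
Express as a combination:
3 = 39 − 4·9
So 3 = (1)·39 + (-4)·9.

3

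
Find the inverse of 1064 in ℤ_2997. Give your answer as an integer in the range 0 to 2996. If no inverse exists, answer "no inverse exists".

Extended Euclidean algorithm:
2997 = 2*1064 + 869
1064 = 1*869 + 195
869 = 4*195 + 89
195 = 2*89 + 17
89 = 5*17 + 4
17 = 4*4 + 1
4 = 4*1 + 0
The gcd is 1. Working backward:
1 = 17 − 4·4
1 = −4·89 + 21·17
1 = 21·195 − 46·89
1 = −46·869 + 205·195
1 = 205·1064 − 251·869
1 = −251·2997 + 707·1064
So 1064·707 ≡ 1 (mod 2997).

707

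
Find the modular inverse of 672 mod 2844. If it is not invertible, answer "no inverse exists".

Euclidean algorithm on 2844, 672:
2844 = 4·672 + 156
672 = 4·156 + 48
156 = 3·48 + 12
48 = 4·12 + 0
gcd(672, 2844) = 12 ≠ 1, so 672 has no multiplicative inverse modulo 2844.

no inverse exists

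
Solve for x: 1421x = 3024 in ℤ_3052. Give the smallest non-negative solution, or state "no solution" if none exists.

320

First find gcd(1421, 3052):
3052 = 2·1421 + 210
1421 = 6·210 + 161
210 = 1·161 + 49
161 = 3·49 + 14
49 = 3·14 + 7
14 = 2·7 + 0
gcd = 7 and 7 | 3024, so solutions exist. Divide through by 7: 203x ≡ 432 (mod 436).
Now find 203⁻¹ mod 436:
436 = 2*203 + 30
203 = 6*30 + 23
30 = 1*23 + 7
23 = 3*7 + 2
7 = 3*2 + 1
2 = 2*1 + 0
Back-substitute:
1 = 7 − 3·2
1 = −3·23 + 10·7
1 = 10·30 − 13·23
1 = −13·203 + 88·30
1 = 88·436 − 189·203
So 203·(-189) ≡ 1 (mod 436), i.e. 203⁻¹ ≡ 247.
Then x ≡ 247·432 ≡ 320 (mod 436); the smallest non-negative solution is x = 320.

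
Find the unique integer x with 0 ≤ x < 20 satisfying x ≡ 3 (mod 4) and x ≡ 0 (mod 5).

Write x = 3 + 4·k. Then 4·k ≡ 0 − 3 ≡ 2 (mod 5).
Need 4⁻¹ mod 5. Extended Euclid on (5, 4):
5 = 1×4 + 1
4 = 4×1 + 0
Back-substitute:
1 = 5 − 4
4⁻¹ ≡ 4 (mod 5), so k ≡ 4·2 ≡ 3 (mod 5).
x = 3 + 4·3 = 15.

15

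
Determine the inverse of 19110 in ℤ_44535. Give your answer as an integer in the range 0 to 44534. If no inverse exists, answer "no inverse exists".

Euclidean algorithm on 44535, 19110:
44535 = 2·19110 + 6315
19110 = 3·6315 + 165
6315 = 38·165 + 45
165 = 3·45 + 30
45 = 1·30 + 15
30 = 2·15 + 0
Since gcd = 15 > 1, 19110 is not a unit mod 44535.

no inverse exists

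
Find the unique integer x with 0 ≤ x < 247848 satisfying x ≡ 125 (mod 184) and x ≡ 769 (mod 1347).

Write x = 125 + 184·k. Then 184·k ≡ 769 − 125 ≡ 644 (mod 1347).
Need 184⁻¹ mod 1347. Extended Euclid on (1347, 184):
1347 = 7·184 + 59
184 = 3·59 + 7
59 = 8·7 + 3
7 = 2·3 + 1
3 = 3·1 + 0
Back-substitute:
1 = 7 − 2·3
1 = −2·59 + 17·7
1 = 17·184 − 53·59
1 = −53·1347 + 388·184
184⁻¹ ≡ 388 (mod 1347), so k ≡ 388·644 ≡ 677 (mod 1347).
x = 125 + 184·677 = 124693.

124693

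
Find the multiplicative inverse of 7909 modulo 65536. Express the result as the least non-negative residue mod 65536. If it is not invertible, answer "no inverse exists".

28397

Run Euclid on (65536, 7909):
65536 = 8*7909 + 2264
7909 = 3*2264 + 1117
2264 = 2*1117 + 30
1117 = 37*30 + 7
30 = 4*7 + 2
7 = 3*2 + 1
2 = 2*1 + 0
The gcd is 1. Working backward:
1 = 7 − 3·2
1 = −3·30 + 13·7
1 = 13·1117 − 484·30
1 = −484·2264 + 981·1117
1 = 981·7909 − 3427·2264
1 = −3427·65536 + 28397·7909
So 7909·28397 ≡ 1 (mod 65536).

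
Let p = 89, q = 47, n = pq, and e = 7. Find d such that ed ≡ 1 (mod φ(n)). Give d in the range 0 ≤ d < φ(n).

φ(n) = (p−1)(q−1) = 88·46 = 4048.
Need d with 7·d ≡ 1 (mod 4048). Apply the extended Euclidean algorithm:
4048 = 578·7 + 2
7 = 3·2 + 1
2 = 2·1 + 0
Back-substitute:
1 = 7 − 3·2
1 = −3·4048 + 1735·7
So 7·1735 ≡ 1 (mod 4048), hence d = 1735.

1735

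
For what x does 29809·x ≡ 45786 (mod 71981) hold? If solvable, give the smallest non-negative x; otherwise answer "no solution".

569

First find gcd(29809, 71981):
71981 = 2*29809 + 12363
29809 = 2*12363 + 5083
12363 = 2*5083 + 2197
5083 = 2*2197 + 689
2197 = 3*689 + 130
689 = 5*130 + 39
130 = 3*39 + 13
39 = 3*13 + 0
gcd = 13 and 13 | 45786, so solutions exist. Divide through by 13: 2293x ≡ 3522 (mod 5537).
Now find 2293⁻¹ mod 5537:
5537 = 2*2293 + 951
2293 = 2*951 + 391
951 = 2*391 + 169
391 = 2*169 + 53
169 = 3*53 + 10
53 = 5*10 + 3
10 = 3*3 + 1
3 = 3*1 + 0
Back-substitute:
1 = 10 − 3·3
1 = −3·53 + 16·10
1 = 16·169 − 51·53
1 = −51·391 + 118·169
1 = 118·951 − 287·391
1 = −287·2293 + 692·951
1 = 692·5537 − 1671·2293
So 2293·(-1671) ≡ 1 (mod 5537), i.e. 2293⁻¹ ≡ 3866.
Then x ≡ 3866·3522 ≡ 569 (mod 5537); the smallest non-negative solution is x = 569.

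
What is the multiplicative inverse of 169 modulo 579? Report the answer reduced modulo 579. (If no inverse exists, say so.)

394

gcd(579, 169) by repeated division:
579 = 3×169 + 72
169 = 2×72 + 25
72 = 2×25 + 22
25 = 1×22 + 3
22 = 7×3 + 1
3 = 3×1 + 0
gcd = 1, so the inverse exists. Back-substitute:
1 = 22 − 7·3
1 = −7·25 + 8·22
1 = 8·72 − 23·25
1 = −23·169 + 54·72
1 = 54·579 − 185·169
Hence 169⁻¹ ≡ -185 ≡ 394 (mod 579).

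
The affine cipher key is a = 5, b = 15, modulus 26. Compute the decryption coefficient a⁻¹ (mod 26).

21

gcd(26, 5) by repeated division:
26 = 5·5 + 1
5 = 5·1 + 0
gcd = 1, so the inverse exists. Back-substitute:
1 = 26 − 5·5
Hence 5⁻¹ ≡ -5 ≡ 21 (mod 26).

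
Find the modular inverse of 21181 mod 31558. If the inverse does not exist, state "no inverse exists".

24463

gcd(31558, 21181) by repeated division:
31558 = 1·21181 + 10377
21181 = 2·10377 + 427
10377 = 24·427 + 129
427 = 3·129 + 40
129 = 3·40 + 9
40 = 4·9 + 4
9 = 2·4 + 1
4 = 4·1 + 0
The gcd is 1. Working backward:
1 = 9 − 2·4
1 = −2·40 + 9·9
1 = 9·129 − 29·40
1 = −29·427 + 96·129
1 = 96·10377 − 2333·427
1 = −2333·21181 + 4762·10377
1 = 4762·31558 − 7095·21181
Hence 21181⁻¹ ≡ -7095 ≡ 24463 (mod 31558).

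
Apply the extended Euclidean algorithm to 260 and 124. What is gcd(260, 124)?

Euclidean algorithm:
260 = 2*124 + 12
124 = 10*12 + 4
12 = 3*4 + 0
gcd(260, 124) = 4.
Working backward:
4 = 124 − 10·12
4 = −10·260 + 21·124
So 4 = (-10)·260 + (21)·124.

4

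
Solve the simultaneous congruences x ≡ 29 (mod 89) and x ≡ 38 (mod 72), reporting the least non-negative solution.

830

Write x = 29 + 89·k. Then 89·k ≡ 38 − 29 ≡ 9 (mod 72).
Need 89⁻¹ mod 72. Extended Euclid on (72, 17):
72 = 4*17 + 4
17 = 4*4 + 1
4 = 4*1 + 0
Back-substitute:
1 = 17 − 4·4
1 = −4·72 + 17·17
89⁻¹ ≡ 17 (mod 72), so k ≡ 17·9 ≡ 9 (mod 72).
x = 29 + 89·9 = 830.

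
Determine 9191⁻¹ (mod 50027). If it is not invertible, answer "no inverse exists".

33208

Extended Euclidean algorithm:
50027 = 5·9191 + 4072
9191 = 2·4072 + 1047
4072 = 3·1047 + 931
1047 = 1·931 + 116
931 = 8·116 + 3
116 = 38·3 + 2
3 = 1·2 + 1
2 = 2·1 + 0
Since gcd(9191, 50027) = 1, back-substitute to write 1 as a combination:
1 = 3 − 2
1 = −116 + 39·3
1 = 39·931 − 313·116
1 = −313·1047 + 352·931
1 = 352·4072 − 1369·1047
1 = −1369·9191 + 3090·4072
1 = 3090·50027 − 16819·9191
So 9191·(-16819) ≡ 1 (mod 50027), and -16819 ≡ 33208 (mod 50027).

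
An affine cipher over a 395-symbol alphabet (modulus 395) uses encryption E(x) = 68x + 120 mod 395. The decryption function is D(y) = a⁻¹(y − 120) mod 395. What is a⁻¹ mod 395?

Apply the Euclidean algorithm to 395 and 68:
395 = 5×68 + 55
68 = 1×55 + 13
55 = 4×13 + 3
13 = 4×3 + 1
3 = 3×1 + 0
Since gcd(68, 395) = 1, back-substitute to write 1 as a combination:
1 = 13 − 4·3
1 = −4·55 + 17·13
1 = 17·68 − 21·55
1 = −21·395 + 122·68
So 68·122 ≡ 1 (mod 395).

122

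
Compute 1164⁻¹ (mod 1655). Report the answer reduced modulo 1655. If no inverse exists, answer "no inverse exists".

Run Euclid on (1655, 1164):
1655 = 1*1164 + 491
1164 = 2*491 + 182
491 = 2*182 + 127
182 = 1*127 + 55
127 = 2*55 + 17
55 = 3*17 + 4
17 = 4*4 + 1
4 = 4*1 + 0
gcd = 1, so the inverse exists. Back-substitute:
1 = 17 − 4·4
1 = −4·55 + 13·17
1 = 13·127 − 30·55
1 = −30·182 + 43·127
1 = 43·491 − 116·182
1 = −116·1164 + 275·491
1 = 275·1655 − 391·1164
So 1164·(-391) ≡ 1 (mod 1655), and -391 ≡ 1264 (mod 1655).

1264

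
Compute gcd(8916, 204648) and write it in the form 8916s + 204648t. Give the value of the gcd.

12

Apply Euclid's algorithm to 204648 and 8916:
204648 = 22*8916 + 8496
8916 = 1*8496 + 420
8496 = 20*420 + 96
420 = 4*96 + 36
96 = 2*36 + 24
36 = 1*24 + 12
24 = 2*12 + 0
gcd(8916, 204648) = 12.
Working backward:
12 = 36 − 24
12 = −96 + 3·36
12 = 3·420 − 13·96
12 = −13·8496 + 263·420
12 = 263·8916 − 276·8496
12 = −276·204648 + 6335·8916
So 12 = (-276)·204648 + (6335)·8916.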